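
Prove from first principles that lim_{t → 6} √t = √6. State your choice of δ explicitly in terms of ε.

Fix ε > 0. We want δ > 0 such that 0 < |t − 6| < δ implies |√t − √6| < ε.
Multiplying by the conjugate, |√t − √6| = |t − 6|/(√t + √6).
Restrict δ ≤ 6 so that |t − 6| < 6 forces t > 0, and then √t + √6 > √6.
Hence |√t − √6| < |t − 6|/√6, which is < ε once |t − 6| < √6·ε.
Take δ = min(6, √6·ε). If 0 < |t − 6| < δ then t > 0 and |√t − √6| < |t − 6|/√6 < ε.

δ = min(6, √6·ε)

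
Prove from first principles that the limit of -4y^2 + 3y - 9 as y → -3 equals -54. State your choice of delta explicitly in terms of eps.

Suppose eps > 0. We want delta > 0 such that 0 < |y + 3| < delta implies |(-4y^2 + 3y - 9) + 54| < eps.
(-4y^2 + 3y - 9) + 54 = -4y^2 + 3y + 45 = (y + 3)(-4y + 15).
So |(-4y^2 + 3y - 9) + 54| = |y + 3|·|-4y + 15|.
Require delta ≤ 2. Then |y + 3| < 2 gives |y| < 5, and by the triangle inequality |-4y + 15| ≤ 4·5 + 15 = 35.
Hence |(-4y^2 + 3y - 9) + 54| ≤ 35|y + 3| < eps provided |y + 3| < eps/35.
Take delta = min(2, eps/35). Then 0 < |y + 3| < delta gives both |y + 3| < 2 and |y + 3| < eps/35, so |(-4y^2 + 3y - 9) + 54| < eps.

delta = min(2, eps/35)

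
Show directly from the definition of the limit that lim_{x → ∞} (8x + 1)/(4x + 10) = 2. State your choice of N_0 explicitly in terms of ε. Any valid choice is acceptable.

Let ε > 0. We seek N_0 > 0 such that x > N_0 implies |(8x + 1)/(4x + 10) − 2| < ε.
(8x + 1)/(4x + 10) − 2 = (4(8x + 1) − 8(4x + 10)) / (4(4x + 10)) = -76/(4(4x + 10)).
For x > 0 we have 4x + 10 > 4x, so |(8x + 1)/(4x + 10) − 2| = 76/(4(4x + 10)) < 76/(4·4x) = (19/4)/x.
Thus |(8x + 1)/(4x + 10) − 2| < ε whenever x > (19/4)/ε.
Take N_0 = (19/4)/ε. If x > N_0 then |(8x + 1)/(4x + 10) − 2| < (19/4)/x < ε.

N_0 = (19/4)/ε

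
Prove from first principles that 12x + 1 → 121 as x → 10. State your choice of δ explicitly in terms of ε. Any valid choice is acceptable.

Let ε > 0 be given. We need δ > 0 so that 0 < |x − 10| < δ implies |(12x + 1) − 121| < ε.
Since (12x + 1) − 121 = 12(x − 10), we have |(12x + 1) − 121| = 12|x − 10|.
So 12|x − 10| < ε exactly when |x − 10| < ε/12.
Take δ = ε/12. If 0 < |x − 10| < δ then |(12x + 1) − 121| = 12|x − 10| < 12·(ε/12) = ε.

δ = ε/12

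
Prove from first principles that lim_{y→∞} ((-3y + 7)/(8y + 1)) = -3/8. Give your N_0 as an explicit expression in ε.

Fix ε > 0. We seek N_0 > 0 such that y > N_0 implies |(-3y + 7)/(8y + 1) + 3/8| < ε.
(-3y + 7)/(8y + 1) + 3/8 = (8(-3y + 7) − (-3)(8y + 1)) / (8(8y + 1)) = 59/(8(8y + 1)).
For y > 0 we have 8y + 1 > 8y, so |(-3y + 7)/(8y + 1) + 3/8| = 59/(8(8y + 1)) < 59/(8·8y) = (59/64)/y.
Thus |(-3y + 7)/(8y + 1) + 3/8| < ε whenever y > (59/64)/ε.
Take N_0 = (59/64)/ε. If y > N_0 then |(-3y + 7)/(8y + 1) + 3/8| < (59/64)/y < ε.

N_0 = (59/64)/ε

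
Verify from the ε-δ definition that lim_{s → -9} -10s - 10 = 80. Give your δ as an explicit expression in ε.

δ = ε/10

Let ε > 0 be given. We need δ > 0 so that 0 < |s + 9| < δ implies |(-10s - 10) − 80| < ε.
|(-10s - 10) − 80| = |-10s - 90| = 10|s + 9|.
So 10|s + 9| < ε exactly when |s + 9| < ε/10.
Take δ = ε/10. If 0 < |s + 9| < δ then |(-10s - 10) − 80| = 10|s + 9| < 10·(ε/10) = ε.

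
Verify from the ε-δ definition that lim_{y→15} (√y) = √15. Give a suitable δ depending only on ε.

δ = min(15, √15·ε)

Let ε > 0 be given. We want δ > 0 such that 0 < |y − 15| < δ implies |√y − √15| < ε.
Multiplying by the conjugate, |√y − √15| = |y − 15|/(√y + √15).
Restrict δ ≤ 15 so that |y − 15| < 15 forces y > 0, and then √y + √15 > √15.
Hence |√y − √15| < |y − 15|/√15, which is < ε once |y − 15| < √15·ε.
Take δ = min(15, √15·ε). If 0 < |y − 15| < δ then y > 0 and |√y − √15| < |y − 15|/√15 < ε.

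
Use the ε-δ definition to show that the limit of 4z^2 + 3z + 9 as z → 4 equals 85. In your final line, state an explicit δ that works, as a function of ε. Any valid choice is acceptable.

δ = min(1, ε/39)

Let ε > 0. We want δ > 0 such that 0 < |z − 4| < δ implies |(4z^2 + 3z + 9) − 85| < ε.
(4z^2 + 3z + 9) − 85 = 4z^2 + 3z - 76 = (z − 4)(4z + 19).
So |(4z^2 + 3z + 9) − 85| = |z − 4|·|4z + 19|.
Assume first that |z − 4| < 1, so |z| < 5. Then |4z + 19| ≤ 4·5 + 19 = 39.
Hence |(4z^2 + 3z + 9) − 85| ≤ 39|z − 4| < ε provided |z − 4| < ε/39.
Choosing δ = min(1, ε/39) ensures both conditions, hence |(4z^2 + 3z + 9) − 85| < ε.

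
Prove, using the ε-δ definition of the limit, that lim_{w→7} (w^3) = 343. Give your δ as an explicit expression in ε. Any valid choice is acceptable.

Suppose ε > 0. We seek δ > 0 with 0 < |w − 7| < δ ⇒ |w^3 − 343| < ε.
Factor: w^3 − 343 = (w − 7)(w^2 + 7w + 49), so |w^3 − 343| = |w − 7|·|w^2 + 7w + 49|.
Impose δ ≤ 1 so that |w| < 8; then |w^2 + 7w + 49| ≤ 169.
Hence |w^3 − 343| ≤ 169|w − 7|, which is < ε once |w − 7| < ε/169.
Take δ = min(1, ε/169). If 0 < |w − 7| < δ then both bounds hold and |w^3 − 343| ≤ 169|w − 7| < 169·(ε/169) = ε.

δ = min(1, ε/169)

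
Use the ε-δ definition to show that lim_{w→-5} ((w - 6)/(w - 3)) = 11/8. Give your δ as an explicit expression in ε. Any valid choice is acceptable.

Let ε > 0. We want δ > 0 with 0 < |w + 5| < δ ⇒ |(w - 6)/(w - 3) − (11/8)| < ε.
Combining over a common denominator, (w - 6)/(w - 3) − (11/8) = [(w - 6)·(-8) − (-11)·(w - 3)] / [(-8)·(w - 3)] = 3(w + 5) / ((-8)(w - 3)).
So |(w - 6)/(w - 3) − (11/8)| = 3|w + 5| / (8·|w − 3|).
Require δ ≤ 4, so |w − 3| ≥ |-8| − |w + 5| > 8 − 4 = 4.
Hence |(w - 6)/(w - 3) − (11/8)| < 3|w + 5|/(8·4) = (3/32)|w + 5|, which is < ε once |w + 5| < (32/3)ε.
Take δ = min(4, (32/3)ε). Then 0 < |w + 5| < δ forces both bounds, so |(w - 6)/(w - 3) − (11/8)| < ε.

δ = min(4, (32/3)ε)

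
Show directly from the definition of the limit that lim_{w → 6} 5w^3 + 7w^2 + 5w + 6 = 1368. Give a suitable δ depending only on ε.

δ = min(1, ε/731)

Let ε > 0 be given. We want δ > 0 such that 0 < |w − 6| < δ implies |(5w^3 + 7w^2 + 5w + 6) − 1368| < ε.
(5w^3 + 7w^2 + 5w + 6) − 1368 = 5w^3 + 7w^2 + 5w - 1362 = (w − 6)(5w^2 + 37w + 227).
So |(5w^3 + 7w^2 + 5w + 6) − 1368| = |w − 6|·|5w^2 + 37w + 227|.
Require δ ≤ 1. Then |w − 6| < 1 gives |w| < 7, and by the triangle inequality |5w^2 + 37w + 227| ≤ 5·7^2 + 37·7 + 227 = 731.
Hence |(5w^3 + 7w^2 + 5w + 6) − 1368| ≤ 731|w − 6| < ε provided |w − 6| < ε/731.
Choosing δ = min(1, ε/731) ensures both conditions, hence |(5w^3 + 7w^2 + 5w + 6) − 1368| < ε.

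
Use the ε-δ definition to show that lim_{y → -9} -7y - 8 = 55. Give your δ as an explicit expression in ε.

δ = ε/7

Let ε > 0. We need δ > 0 so that 0 < |y + 9| < δ implies |(-7y - 8) − 55| < ε.
|(-7y - 8) − 55| = |-7y - 63| = 7|y + 9|.
So 7|y + 9| < ε exactly when |y + 9| < ε/7.
Take δ = ε/7. If 0 < |y + 9| < δ then |(-7y - 8) − 55| = 7|y + 9| < 7·(ε/7) = ε.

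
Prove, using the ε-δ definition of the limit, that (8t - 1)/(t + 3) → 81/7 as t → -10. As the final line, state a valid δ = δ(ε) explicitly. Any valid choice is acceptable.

Let ε > 0 be given. We want δ > 0 with 0 < |t + 10| < δ ⇒ |(8t - 1)/(t + 3) − (81/7)| < ε.
Combining over a common denominator, (8t - 1)/(t + 3) − (81/7) = [(8t - 1)·(-7) − (-81)·(t + 3)] / [(-7)·(t + 3)] = 25(t + 10) / ((-7)(t + 3)).
So |(8t - 1)/(t + 3) − (81/7)| = 25|t + 10| / (7·|t + 3|).
Restrict δ ≤ 7/2. Then |t + 10| < 7/2 gives |t + 3| = |(t + 10) + (-7)| ≥ 7 − 7/2 = 7/2.
Hence |(8t - 1)/(t + 3) − (81/7)| < 25|t + 10|/(7·(7/2)) = (50/49)|t + 10|, which is < ε once |t + 10| < (49/50)ε.
Take δ = min(7/2, (49/50)ε). Then 0 < |t + 10| < δ forces both bounds, so |(8t - 1)/(t + 3) − (81/7)| < ε.

δ = min(7/2, (49/50)ε)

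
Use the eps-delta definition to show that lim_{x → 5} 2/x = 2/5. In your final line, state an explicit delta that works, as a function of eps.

delta = min(5/2, (25/4)eps)

Fix eps > 0. We seek delta > 0 such that 0 < |x − 5| < delta implies |2/x − (2/5)| < eps.
|2/x − (2/5)| = 2·|5 − x|/(5·|x|) = 2|x − 5|/(5|x|).
Require delta ≤ 5/2 so that |x| > 5 − 5/2 = 5/2, hence 5|x| > 25/2.
Then |2/x − (2/5)| < 2|x − 5|/(25/2), which is < eps when |x − 5| < (25/4)eps.
Take delta = min(5/2, (25/4)eps). Then 0 < |x − 5| < delta gives both |x − 5| < 5/2 and |x − 5| < (25/4)eps, so |2/x − (2/5)| < eps.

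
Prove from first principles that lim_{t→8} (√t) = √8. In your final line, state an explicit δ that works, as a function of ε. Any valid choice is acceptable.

Let ε > 0. We want δ > 0 such that 0 < |t − 8| < δ implies |√t − √8| < ε.
Multiplying by the conjugate, |√t − √8| = |t − 8|/(√t + √8).
Restrict δ ≤ 8 so that |t − 8| < 8 forces t > 0, and then √t + √8 > √8.
Hence |√t − √8| < |t − 8|/√8, which is < ε once |t − 8| < √8·ε.
Take δ = min(8, √8·ε). If 0 < |t − 8| < δ then t > 0 and |√t − √8| < |t − 8|/√8 < ε.

δ = min(8, √8·ε)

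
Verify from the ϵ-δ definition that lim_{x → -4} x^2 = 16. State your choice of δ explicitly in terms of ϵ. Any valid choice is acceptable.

δ = min(1, ϵ/9)

Let ϵ > 0 be given. We seek δ > 0 with 0 < |x + 4| < δ ⇒ |x^2 − 16| < ϵ.
Factor: x^2 − 16 = (x + 4)(x - 4), so |x^2 − 16| = |x + 4|·|x - 4|.
Restrict δ ≤ 1. Then |x + 4| < 1 gives |x| < 5, so by the triangle inequality |x - 4| ≤ 5 + 4 = 9.
Hence |x^2 − 16| ≤ 9|x + 4|, which is < ϵ once |x + 4| < ϵ/9.
Take δ = min(1, ϵ/9). If 0 < |x + 4| < δ then both bounds hold and |x^2 − 16| ≤ 9|x + 4| < 9·(ϵ/9) = ϵ.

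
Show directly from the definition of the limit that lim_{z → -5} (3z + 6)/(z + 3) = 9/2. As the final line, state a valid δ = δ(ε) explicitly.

Let ε > 0. We want δ > 0 with 0 < |z + 5| < δ ⇒ |(3z + 6)/(z + 3) − (9/2)| < ε.
Combining over a common denominator, (3z + 6)/(z + 3) − (9/2) = [(3z + 6)·(-2) − (-9)·(z + 3)] / [(-2)·(z + 3)] = 3(z + 5) / ((-2)(z + 3)).
So |(3z + 6)/(z + 3) − (9/2)| = 3|z + 5| / (2·|z + 3|).
Require δ ≤ 1, so |z + 3| ≥ |-2| − |z + 5| > 2 − 1 = 1.
Hence |(3z + 6)/(z + 3) − (9/2)| < 3|z + 5|/(2·1) = (3/2)|z + 5|, which is < ε once |z + 5| < (2/3)ε.
Take δ = min(1, (2/3)ε). Then 0 < |z + 5| < δ forces both bounds, so |(3z + 6)/(z + 3) − (9/2)| < ε.

δ = min(1, (2/3)ε)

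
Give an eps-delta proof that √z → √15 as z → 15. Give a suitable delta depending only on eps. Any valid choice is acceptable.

Suppose eps > 0. We want delta > 0 such that 0 < |z − 15| < delta implies |√z − √15| < eps.
Rationalise: √z − √15 = (z − 15)/(√z + √15), so |√z − √15| = |z − 15|/(√z + √15).
Restrict delta ≤ 15 so that |z − 15| < 15 forces z > 0, and then √z + √15 > √15.
Hence |√z − √15| < |z − 15|/√15, which is < eps once |z − 15| < √15·eps.
Take delta = min(15, √15·eps). If 0 < |z − 15| < delta then z > 0 and |√z − √15| < |z − 15|/√15 < eps.

delta = min(15, √15·eps)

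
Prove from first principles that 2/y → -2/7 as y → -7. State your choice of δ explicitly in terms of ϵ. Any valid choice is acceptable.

Let ϵ > 0 be given. We seek δ > 0 such that 0 < |y + 7| < δ implies |2/y + 2/7| < ϵ.
|2/y + 2/7| = 2·|-7 − y|/(7·|y|) = 2|y + 7|/(7|y|).
Require δ ≤ 7/2 so that |y| > 7 − 7/2 = 7/2, hence 7|y| > 49/2.
Then |2/y + 2/7| < 2|y + 7|/(49/2), which is < ϵ when |y + 7| < (49/4)ϵ.
Take δ = min(7/2, (49/4)ϵ). Then 0 < |y + 7| < δ gives both |y + 7| < 7/2 and |y + 7| < (49/4)ϵ, so |2/y + 2/7| < ϵ.

δ = min(7/2, (49/4)ϵ)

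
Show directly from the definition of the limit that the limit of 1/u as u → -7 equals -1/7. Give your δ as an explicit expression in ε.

δ = min(7/2, (49/2)ε)

Let ε > 0. We seek δ > 0 such that 0 < |u + 7| < δ implies |1/u + 1/7| < ε.
|1/u + 1/7| = |-7 − u|/(7·|u|) = |u + 7|/(7|u|).
Restrict δ ≤ 7/2. Then |u + 7| < 7/2 gives |u| > 7/2, so 7|u| > 49/2.
Then |1/u + 1/7| < |u + 7|/(49/2), which is < ε when |u + 7| < (49/2)ε.
Take δ = min(7/2, (49/2)ε). Then 0 < |u + 7| < δ gives both |u + 7| < 7/2 and |u + 7| < (49/2)ε, so |1/u + 1/7| < ε.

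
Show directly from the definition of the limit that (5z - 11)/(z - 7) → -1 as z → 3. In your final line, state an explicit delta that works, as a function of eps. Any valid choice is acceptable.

Suppose eps > 0. We want delta > 0 with 0 < |z − 3| < delta ⇒ |(5z - 11)/(z - 7) + 1| < eps.
Combining over a common denominator, (5z - 11)/(z - 7) + 1 = [(5z - 11)·(-4) − 4·(z - 7)] / [(-4)·(z - 7)] = -24(z − 3) / ((-4)(z - 7)).
So |(5z - 11)/(z - 7) + 1| = 24|z − 3| / (4·|z − 7|).
Require delta ≤ 2, so |z − 7| ≥ |-4| − |z − 3| > 4 − 2 = 2.
Hence |(5z - 11)/(z - 7) + 1| < 24|z − 3|/(4·2) = 3|z − 3|, which is < eps once |z − 3| < (1/3)eps.
Take delta = min(2, (1/3)eps). Then 0 < |z − 3| < delta forces both bounds, so |(5z - 11)/(z - 7) + 1| < eps.

delta = min(2, (1/3)eps)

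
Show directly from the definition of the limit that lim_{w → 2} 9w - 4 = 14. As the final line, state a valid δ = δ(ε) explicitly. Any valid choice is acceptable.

Let ε > 0 be given. We need δ > 0 so that 0 < |w − 2| < δ implies |(9w - 4) − 14| < ε.
|(9w - 4) − 14| = |9w - 18| = 9|w − 2|.
So 9|w − 2| < ε exactly when |w − 2| < ε/9.
Choosing δ = ε/9 gives |(9w - 4) − 14| = 9|w − 2| < ε whenever |w − 2| < δ.

δ = ε/9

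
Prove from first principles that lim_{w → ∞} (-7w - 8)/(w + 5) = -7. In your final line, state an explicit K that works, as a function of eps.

Fix eps > 0. We seek K > 0 such that w > K implies |(-7w - 8)/(w + 5) + 7| < eps.
(-7w - 8)/(w + 5) + 7 = ((-7w - 8) − (-7)(w + 5)) / ((w + 5)) = 27/((w + 5)).
For w > 0 we have w + 5 > w, so |(-7w - 8)/(w + 5) + 7| = 27/((w + 5)) < 27/(w) = 27/w.
Thus |(-7w - 8)/(w + 5) + 7| < eps whenever w > 27/eps.
Take K = 27/eps. If w > K then |(-7w - 8)/(w + 5) + 7| < 27/w < eps.

K = 27/eps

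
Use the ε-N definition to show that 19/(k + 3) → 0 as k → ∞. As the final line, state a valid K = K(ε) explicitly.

Let ε > 0 be given. For k ≥ 1, |19/(k + 3) − 0| = 19/(k + 3) ≤ 19/k.
We need 19/k < ε, i.e. k > 19/ε.
Take K = 19/ε. If k > K then |19/(k + 3)| ≤ 19/k < ε.

K = 19/ε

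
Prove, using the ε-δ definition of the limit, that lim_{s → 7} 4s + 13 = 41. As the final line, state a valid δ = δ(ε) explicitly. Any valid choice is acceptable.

δ = ε/4

Fix ε > 0. We need δ > 0 so that 0 < |s − 7| < δ implies |(4s + 13) − 41| < ε.
|(4s + 13) − 41| = |4s - 28| = 4|s − 7|.
So 4|s − 7| < ε exactly when |s − 7| < ε/4.
Take δ = ε/4. If 0 < |s − 7| < δ then |(4s + 13) − 41| = 4|s − 7| < 4·(ε/4) = ε.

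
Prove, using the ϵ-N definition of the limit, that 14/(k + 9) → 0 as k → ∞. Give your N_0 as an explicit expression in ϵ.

N_0 = 14/ϵ

Let ϵ > 0. For k ≥ 1, |14/(k + 9) − 0| = 14/(k + 9) ≤ 14/k.
We need 14/k < ϵ, i.e. k > 14/ϵ.
Take N_0 = 14/ϵ. If k > N_0 then |14/(k + 9)| ≤ 14/k < ϵ.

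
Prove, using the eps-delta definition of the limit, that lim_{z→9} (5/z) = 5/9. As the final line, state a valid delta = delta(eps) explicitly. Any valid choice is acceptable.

Fix eps > 0. We seek delta > 0 such that 0 < |z − 9| < delta implies |5/z − (5/9)| < eps.
|5/z − (5/9)| = 5·|9 − z|/(9·|z|) = 5|z − 9|/(9|z|).
Require delta ≤ 9/2 so that |z| > 9 − 9/2 = 9/2, hence 9|z| > 81/2.
Then |5/z − (5/9)| < 5|z − 9|/(81/2), which is < eps when |z − 9| < (81/10)eps.
Take delta = min(9/2, (81/10)eps). Then 0 < |z − 9| < delta gives both |z − 9| < 9/2 and |z − 9| < (81/10)eps, so |5/z − (5/9)| < eps.

delta = min(9/2, (81/10)eps)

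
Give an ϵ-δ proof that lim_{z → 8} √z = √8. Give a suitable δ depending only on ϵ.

δ = min(8, √8·ϵ)

Suppose ϵ > 0. We want δ > 0 such that 0 < |z − 8| < δ implies |√z − √8| < ϵ.
Multiplying by the conjugate, |√z − √8| = |z − 8|/(√z + √8).
Restrict δ ≤ 8 so that |z − 8| < 8 forces z > 0, and then √z + √8 > √8.
Hence |√z − √8| < |z − 8|/√8, which is < ϵ once |z − 8| < √8·ϵ.
Take δ = min(8, √8·ϵ). If 0 < |z − 8| < δ then z > 0 and |√z − √8| < |z − 8|/√8 < ϵ.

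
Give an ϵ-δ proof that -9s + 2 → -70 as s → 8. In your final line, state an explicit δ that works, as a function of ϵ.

Fix ϵ > 0. We need δ > 0 so that 0 < |s − 8| < δ implies |(-9s + 2) + 70| < ϵ.
|(-9s + 2) + 70| = |-9s + 72| = 9|s − 8|.
Thus it suffices that |s − 8| < ϵ/9.
Choosing δ = ϵ/9 gives |(-9s + 2) + 70| = 9|s − 8| < ϵ whenever |s − 8| < δ.

δ = ϵ/9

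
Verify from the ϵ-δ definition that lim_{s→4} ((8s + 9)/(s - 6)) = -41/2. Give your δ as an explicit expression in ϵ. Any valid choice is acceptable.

δ = min(1, (2/57)ϵ)

Let ϵ > 0 be given. We want δ > 0 with 0 < |s − 4| < δ ⇒ |(8s + 9)/(s - 6) + 41/2| < ϵ.
Combining over a common denominator, (8s + 9)/(s - 6) + 41/2 = [(8s + 9)·(-2) − 41·(s - 6)] / [(-2)·(s - 6)] = -57(s − 4) / ((-2)(s - 6)).
So |(8s + 9)/(s - 6) + 41/2| = 57|s − 4| / (2·|s − 6|).
Restrict δ ≤ 1. Then |s − 4| < 1 gives |s − 6| = |(s − 4) + (-2)| ≥ 2 − 1 = 1.
Hence |(8s + 9)/(s - 6) + 41/2| < 57|s − 4|/(2·1) = (57/2)|s − 4|, which is < ϵ once |s − 4| < (2/57)ϵ.
Take δ = min(1, (2/57)ϵ). Then 0 < |s − 4| < δ forces both bounds, so |(8s + 9)/(s - 6) + 41/2| < ϵ.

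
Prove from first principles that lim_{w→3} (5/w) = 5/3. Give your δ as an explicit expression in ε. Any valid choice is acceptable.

δ = min(3/2, (9/10)ε)

Suppose ε > 0. We seek δ > 0 such that 0 < |w − 3| < δ implies |5/w − (5/3)| < ε.
|5/w − (5/3)| = 5·|3 − w|/(3·|w|) = 5|w − 3|/(3|w|).
Require δ ≤ 3/2 so that |w| > 3 − 3/2 = 3/2, hence 3|w| > 9/2.
Then |5/w − (5/3)| < 5|w − 3|/(9/2), which is < ε when |w − 3| < (9/10)ε.
Take δ = min(3/2, (9/10)ε). Then 0 < |w − 3| < δ gives both |w − 3| < 3/2 and |w − 3| < (9/10)ε, so |5/w − (5/3)| < ε.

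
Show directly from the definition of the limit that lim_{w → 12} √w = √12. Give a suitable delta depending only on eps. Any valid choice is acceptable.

delta = min(12, √12·eps)

Let eps > 0 be given. We want delta > 0 such that 0 < |w − 12| < delta implies |√w − √12| < eps.
Rationalise: √w − √12 = (w − 12)/(√w + √12), so |√w − √12| = |w − 12|/(√w + √12).
Restrict delta ≤ 12 so that |w − 12| < 12 forces w > 0, and then √w + √12 > √12.
Hence |√w − √12| < |w − 12|/√12, which is < eps once |w − 12| < √12·eps.
Take delta = min(12, √12·eps). If 0 < |w − 12| < delta then w > 0 and |√w − √12| < |w − 12|/√12 < eps.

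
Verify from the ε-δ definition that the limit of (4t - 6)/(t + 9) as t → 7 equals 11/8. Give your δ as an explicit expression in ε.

δ = min(8, (64/21)ε)

Suppose ε > 0. We want δ > 0 with 0 < |t − 7| < δ ⇒ |(4t - 6)/(t + 9) − (11/8)| < ε.
Combining over a common denominator, (4t - 6)/(t + 9) − (11/8) = [(4t - 6)·16 − 22·(t + 9)] / [16·(t + 9)] = 42(t − 7) / (16(t + 9)).
So |(4t - 6)/(t + 9) − (11/8)| = 42|t − 7| / (16·|t + 9|).
Restrict δ ≤ 8. Then |t − 7| < 8 gives |t + 9| = |(t − 7) + 16| ≥ 16 − 8 = 8.
Hence |(4t - 6)/(t + 9) − (11/8)| < 42|t − 7|/(16·8) = (21/64)|t − 7|, which is < ε once |t − 7| < (64/21)ε.
Take δ = min(8, (64/21)ε). Then 0 < |t − 7| < δ forces both bounds, so |(4t - 6)/(t + 9) − (11/8)| < ε.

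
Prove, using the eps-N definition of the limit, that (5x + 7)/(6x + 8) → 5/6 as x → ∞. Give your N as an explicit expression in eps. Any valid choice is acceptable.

N = (1/18)/eps

Let eps > 0. We seek N > 0 such that x > N implies |(5x + 7)/(6x + 8) − (5/6)| < eps.
(5x + 7)/(6x + 8) − (5/6) = (6(5x + 7) − 5(6x + 8)) / (6(6x + 8)) = 2/(6(6x + 8)).
For x > 0 we have 6x + 8 > 6x, so |(5x + 7)/(6x + 8) − (5/6)| = 2/(6(6x + 8)) < 2/(6·6x) = (1/18)/x.
Thus |(5x + 7)/(6x + 8) − (5/6)| < eps whenever x > (1/18)/eps.
Take N = (1/18)/eps. If x > N then |(5x + 7)/(6x + 8) − (5/6)| < (1/18)/x < eps.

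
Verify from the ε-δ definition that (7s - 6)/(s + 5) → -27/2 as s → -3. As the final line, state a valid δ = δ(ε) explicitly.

δ = min(1, (2/41)ε)

Suppose ε > 0. We want δ > 0 with 0 < |s + 3| < δ ⇒ |(7s - 6)/(s + 5) + 27/2| < ε.
Combining over a common denominator, (7s - 6)/(s + 5) + 27/2 = [(7s - 6)·2 − (-27)·(s + 5)] / [2·(s + 5)] = 41(s + 3) / (2(s + 5)).
So |(7s - 6)/(s + 5) + 27/2| = 41|s + 3| / (2·|s + 5|).
Require δ ≤ 1, so |s + 5| ≥ |2| − |s + 3| > 2 − 1 = 1.
Hence |(7s - 6)/(s + 5) + 27/2| < 41|s + 3|/(2·1) = (41/2)|s + 3|, which is < ε once |s + 3| < (2/41)ε.
Take δ = min(1, (2/41)ε). Then 0 < |s + 3| < δ forces both bounds, so |(7s - 6)/(s + 5) + 27/2| < ε.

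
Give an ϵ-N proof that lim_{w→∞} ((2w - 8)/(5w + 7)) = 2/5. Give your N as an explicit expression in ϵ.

Let ϵ > 0 be given. We seek N > 0 such that w > N implies |(2w - 8)/(5w + 7) − (2/5)| < ϵ.
(2w - 8)/(5w + 7) − (2/5) = (5(2w - 8) − 2(5w + 7)) / (5(5w + 7)) = -54/(5(5w + 7)).
For w > 0 we have 5w + 7 > 5w, so |(2w - 8)/(5w + 7) − (2/5)| = 54/(5(5w + 7)) < 54/(5·5w) = (54/25)/w.
Thus |(2w - 8)/(5w + 7) − (2/5)| < ϵ whenever w > (54/25)/ϵ.
Take N = (54/25)/ϵ. If w > N then |(2w - 8)/(5w + 7) − (2/5)| < (54/25)/w < ϵ.

N = (54/25)/ϵ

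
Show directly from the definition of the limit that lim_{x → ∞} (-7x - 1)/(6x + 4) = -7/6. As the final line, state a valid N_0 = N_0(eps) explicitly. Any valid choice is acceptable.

N_0 = (11/18)/eps

Suppose eps > 0. We seek N_0 > 0 such that x > N_0 implies |(-7x - 1)/(6x + 4) + 7/6| < eps.
(-7x - 1)/(6x + 4) + 7/6 = (6(-7x - 1) − (-7)(6x + 4)) / (6(6x + 4)) = 22/(6(6x + 4)).
For x > 0 we have 6x + 4 > 6x, so |(-7x - 1)/(6x + 4) + 7/6| = 22/(6(6x + 4)) < 22/(6·6x) = (11/18)/x.
Thus |(-7x - 1)/(6x + 4) + 7/6| < eps whenever x > (11/18)/eps.
Take N_0 = (11/18)/eps. If x > N_0 then |(-7x - 1)/(6x + 4) + 7/6| < (11/18)/x < eps.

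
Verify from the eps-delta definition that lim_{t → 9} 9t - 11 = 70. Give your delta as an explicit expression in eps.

delta = eps/9

Let eps > 0 be given. We need delta > 0 so that 0 < |t − 9| < delta implies |(9t - 11) − 70| < eps.
|(9t - 11) − 70| = |9t - 81| = 9|t − 9|.
So 9|t − 9| < eps exactly when |t − 9| < eps/9.
Take delta = eps/9. If 0 < |t − 9| < delta then |(9t - 11) − 70| = 9|t − 9| < 9·(eps/9) = eps.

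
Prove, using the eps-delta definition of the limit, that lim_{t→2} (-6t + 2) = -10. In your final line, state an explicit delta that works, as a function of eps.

delta = eps/6

Suppose eps > 0. We need delta > 0 so that 0 < |t − 2| < delta implies |(-6t + 2) + 10| < eps.
|(-6t + 2) + 10| = |-6t + 12| = 6|t − 2|.
So 6|t − 2| < eps exactly when |t − 2| < eps/6.
Take delta = eps/6. If 0 < |t − 2| < delta then |(-6t + 2) + 10| = 6|t − 2| < 6·(eps/6) = eps.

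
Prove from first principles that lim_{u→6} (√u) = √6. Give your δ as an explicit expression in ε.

Fix ε > 0. We want δ > 0 such that 0 < |u − 6| < δ implies |√u − √6| < ε.
Rationalise: √u − √6 = (u − 6)/(√u + √6), so |√u − √6| = |u − 6|/(√u + √6).
Restrict δ ≤ 6 so that |u − 6| < 6 forces u > 0, and then √u + √6 > √6.
Hence |√u − √6| < |u − 6|/√6, which is < ε once |u − 6| < √6·ε.
Take δ = min(6, √6·ε). If 0 < |u − 6| < δ then u > 0 and |√u − √6| < |u − 6|/√6 < ε.

δ = min(6, √6·ε)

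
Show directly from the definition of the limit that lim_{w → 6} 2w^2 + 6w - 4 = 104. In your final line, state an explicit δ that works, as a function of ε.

δ = min(2, ε/34)

Suppose ε > 0. We want δ > 0 such that 0 < |w − 6| < δ implies |(2w^2 + 6w - 4) − 104| < ε.
(2w^2 + 6w - 4) − 104 = 2w^2 + 6w - 108 = (w − 6)(2w + 18).
So |(2w^2 + 6w - 4) − 104| = |w − 6|·|2w + 18|.
Require δ ≤ 2. Then |w − 6| < 2 gives |w| < 8, and by the triangle inequality |2w + 18| ≤ 2·8 + 18 = 34.
Hence |(2w^2 + 6w - 4) − 104| ≤ 34|w − 6| < ε provided |w − 6| < ε/34.
Take δ = min(2, ε/34). Then 0 < |w − 6| < δ gives both |w − 6| < 2 and |w − 6| < ε/34, so |(2w^2 + 6w - 4) − 104| < ε.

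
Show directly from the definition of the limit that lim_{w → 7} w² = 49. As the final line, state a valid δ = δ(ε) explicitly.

δ = min(1, ε/15)

Let ε > 0. We seek δ > 0 with 0 < |w − 7| < δ ⇒ |w² − 49| < ε.
Factor: w² − 49 = (w − 7)(w + 7), so |w² − 49| = |w − 7|·|w + 7|.
Restrict δ ≤ 1. Then |w − 7| < 1 gives |w| < 8, so by the triangle inequality |w + 7| ≤ 8 + 7 = 15.
Hence |w² − 49| ≤ 15|w − 7|, which is < ε once |w − 7| < ε/15.
Take δ = min(1, ε/15). If 0 < |w − 7| < δ then both bounds hold and |w² − 49| ≤ 15|w − 7| < 15·(ε/15) = ε.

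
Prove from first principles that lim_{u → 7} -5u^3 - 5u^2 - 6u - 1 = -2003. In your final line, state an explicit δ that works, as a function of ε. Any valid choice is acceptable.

δ = min(2, ε/1051)

Let ε > 0. We want δ > 0 such that 0 < |u − 7| < δ implies |(-5u^3 - 5u^2 - 6u - 1) + 2003| < ε.
(-5u^3 - 5u^2 - 6u - 1) + 2003 = -5u^3 - 5u^2 - 6u + 2002 = (u − 7)(-5u^2 - 40u - 286).
So |(-5u^3 - 5u^2 - 6u - 1) + 2003| = |u − 7|·|-5u^2 - 40u - 286|.
Assume first that |u − 7| < 2, so |u| < 9. Then |-5u^2 - 40u - 286| ≤ 5·9^2 + 40·9 + 286 = 1051.
Hence |(-5u^3 - 5u^2 - 6u - 1) + 2003| ≤ 1051|u − 7| < ε provided |u − 7| < ε/1051.
Take δ = min(2, ε/1051). Then 0 < |u − 7| < δ gives both |u − 7| < 2 and |u − 7| < ε/1051, so |(-5u^3 - 5u^2 - 6u - 1) + 2003| < ε.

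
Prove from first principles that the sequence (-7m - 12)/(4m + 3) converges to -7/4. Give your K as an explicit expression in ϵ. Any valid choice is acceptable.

Let ϵ > 0 be given. For m ≥ 1, |(-7m - 12)/(4m + 3) + 7/4| = |-27|/(4(4m + 3)) = 27/(4(4m + 3)).
Since 4m + 3 ≥ 4m for m ≥ 1, this is ≤ 27/(4·4m) = (27/16)/m.
So |(-7m - 12)/(4m + 3) + 7/4| < ϵ whenever m > (27/16)/ϵ.
Take K = (27/16)/ϵ. If m > K then |(-7m - 12)/(4m + 3) + 7/4| ≤ (27/16)/m < ϵ.

K = (27/16)/ϵ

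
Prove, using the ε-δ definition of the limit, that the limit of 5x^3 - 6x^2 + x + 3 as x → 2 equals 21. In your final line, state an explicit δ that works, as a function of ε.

Fix ε > 0. We want δ > 0 such that 0 < |x − 2| < δ implies |(5x^3 - 6x^2 + x + 3) − 21| < ε.
(5x^3 - 6x^2 + x + 3) − 21 = 5x^3 - 6x^2 + x - 18 = (x − 2)(5x^2 + 4x + 9).
So |(5x^3 - 6x^2 + x + 3) − 21| = |x − 2|·|5x^2 + 4x + 9|.
Assume first that |x − 2| < 2, so |x| < 4. Then |5x^2 + 4x + 9| ≤ 5·4^2 + 4·4 + 9 = 105.
Hence |(5x^3 - 6x^2 + x + 3) − 21| ≤ 105|x − 2| < ε provided |x − 2| < ε/105.
Choosing δ = min(2, ε/105) ensures both conditions, hence |(5x^3 - 6x^2 + x + 3) − 21| < ε.

δ = min(2, ε/105)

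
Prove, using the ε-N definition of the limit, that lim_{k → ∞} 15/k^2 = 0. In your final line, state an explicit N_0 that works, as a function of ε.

N_0 = (15/ε)^{1/2}

Suppose ε > 0. For k ≥ 1, |15/k^2 − 0| = 15/k^2.
15/k^2 < ε ⇔ k^2 > 15/ε ⇔ k > (15/ε)^{1/2}.
Take N_0 = (15/ε)^{1/2}. Then k > N_0 implies 15/k^2 < ε.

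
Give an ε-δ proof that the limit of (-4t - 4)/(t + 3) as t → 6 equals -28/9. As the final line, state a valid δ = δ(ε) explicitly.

δ = min(9/2, (81/16)ε)

Let ε > 0. We want δ > 0 with 0 < |t − 6| < δ ⇒ |(-4t - 4)/(t + 3) + 28/9| < ε.
Combining over a common denominator, (-4t - 4)/(t + 3) + 28/9 = [(-4t - 4)·9 − (-28)·(t + 3)] / [9·(t + 3)] = -8(t − 6) / (9(t + 3)).
So |(-4t - 4)/(t + 3) + 28/9| = 8|t − 6| / (9·|t + 3|).
Require δ ≤ 9/2, so |t + 3| ≥ |9| − |t − 6| > 9 − 9/2 = 9/2.
Hence |(-4t - 4)/(t + 3) + 28/9| < 8|t − 6|/(9·(9/2)) = (16/81)|t − 6|, which is < ε once |t − 6| < (81/16)ε.
Take δ = min(9/2, (81/16)ε). Then 0 < |t − 6| < δ forces both bounds, so |(-4t - 4)/(t + 3) + 28/9| < ε.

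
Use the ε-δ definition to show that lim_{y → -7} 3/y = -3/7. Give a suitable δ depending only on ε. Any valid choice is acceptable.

δ = min(7/2, (49/6)ε)

Suppose ε > 0. We seek δ > 0 such that 0 < |y + 7| < δ implies |3/y + 3/7| < ε.
|3/y + 3/7| = 3·|-7 − y|/(7·|y|) = 3|y + 7|/(7|y|).
Require δ ≤ 7/2 so that |y| > 7 − 7/2 = 7/2, hence 7|y| > 49/2.
Then |3/y + 3/7| < 3|y + 7|/(49/2), which is < ε when |y + 7| < (49/6)ε.
Take δ = min(7/2, (49/6)ε). Then 0 < |y + 7| < δ gives both |y + 7| < 7/2 and |y + 7| < (49/6)ε, so |3/y + 3/7| < ε.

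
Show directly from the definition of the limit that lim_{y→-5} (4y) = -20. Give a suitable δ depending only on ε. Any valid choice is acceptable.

δ = ε/4

Suppose ε > 0. We need δ > 0 so that 0 < |y + 5| < δ implies |(4y) + 20| < ε.
Since (4y) + 20 = 4(y + 5), we have |(4y) + 20| = 4|y + 5|.
So 4|y + 5| < ε exactly when |y + 5| < ε/4.
Choosing δ = ε/4 gives |(4y) + 20| = 4|y + 5| < ε whenever |y + 5| < δ.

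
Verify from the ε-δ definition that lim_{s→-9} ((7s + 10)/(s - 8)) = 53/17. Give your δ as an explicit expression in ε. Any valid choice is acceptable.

δ = min(17/2, (289/132)ε)

Fix ε > 0. We want δ > 0 with 0 < |s + 9| < δ ⇒ |(7s + 10)/(s - 8) − (53/17)| < ε.
Combining over a common denominator, (7s + 10)/(s - 8) − (53/17) = [(7s + 10)·(-17) − (-53)·(s - 8)] / [(-17)·(s - 8)] = -66(s + 9) / ((-17)(s - 8)).
So |(7s + 10)/(s - 8) − (53/17)| = 66|s + 9| / (17·|s − 8|).
Restrict δ ≤ 17/2. Then |s + 9| < 17/2 gives |s − 8| = |(s + 9) + (-17)| ≥ 17 − 17/2 = 17/2.
Hence |(7s + 10)/(s - 8) − (53/17)| < 66|s + 9|/(17·(17/2)) = (132/289)|s + 9|, which is < ε once |s + 9| < (289/132)ε.
Take δ = min(17/2, (289/132)ε). Then 0 < |s + 9| < δ forces both bounds, so |(7s + 10)/(s - 8) − (53/17)| < ε.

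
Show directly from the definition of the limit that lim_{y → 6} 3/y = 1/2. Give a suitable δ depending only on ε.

δ = min(3, 6ε)

Let ε > 0. We seek δ > 0 such that 0 < |y − 6| < δ implies |3/y − (1/2)| < ε.
|3/y − (1/2)| = 3·|6 − y|/(6·|y|) = 3|y − 6|/(6|y|).
Restrict δ ≤ 3. Then |y − 6| < 3 gives |y| > 3, so 6|y| > 18.
Then |3/y − (1/2)| < 3|y − 6|/18, which is < ε when |y − 6| < 6ε.
Take δ = min(3, 6ε). Then 0 < |y − 6| < δ gives both |y − 6| < 3 and |y − 6| < 6ε, so |3/y − (1/2)| < ε.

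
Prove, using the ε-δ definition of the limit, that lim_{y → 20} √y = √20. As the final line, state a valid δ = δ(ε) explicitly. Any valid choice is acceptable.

δ = min(20, √20·ε)

Suppose ε > 0. We want δ > 0 such that 0 < |y − 20| < δ implies |√y − √20| < ε.
Rationalise: √y − √20 = (y − 20)/(√y + √20), so |√y − √20| = |y − 20|/(√y + √20).
Restrict δ ≤ 20 so that |y − 20| < 20 forces y > 0, and then √y + √20 > √20.
Hence |√y − √20| < |y − 20|/√20, which is < ε once |y − 20| < √20·ε.
Take δ = min(20, √20·ε). If 0 < |y − 20| < δ then y > 0 and |√y − √20| < |y − 20|/√20 < ε.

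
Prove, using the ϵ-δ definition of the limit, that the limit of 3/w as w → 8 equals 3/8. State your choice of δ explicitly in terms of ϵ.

δ = min(4, (32/3)ϵ)

Fix ϵ > 0. We seek δ > 0 such that 0 < |w − 8| < δ implies |3/w − (3/8)| < ϵ.
|3/w − (3/8)| = 3·|8 − w|/(8·|w|) = 3|w − 8|/(8|w|).
Restrict δ ≤ 4. Then |w − 8| < 4 gives |w| > 4, so 8|w| > 32.
Then |3/w − (3/8)| < 3|w − 8|/32, which is < ϵ when |w − 8| < (32/3)ϵ.
Take δ = min(4, (32/3)ϵ). Then 0 < |w − 8| < δ gives both |w − 8| < 4 and |w − 8| < (32/3)ϵ, so |3/w − (3/8)| < ϵ.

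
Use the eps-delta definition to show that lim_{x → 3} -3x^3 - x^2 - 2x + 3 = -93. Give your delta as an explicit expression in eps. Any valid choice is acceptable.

delta = min(1, eps/120)

Suppose eps > 0. We want delta > 0 such that 0 < |x − 3| < delta implies |(-3x^3 - x^2 - 2x + 3) + 93| < eps.
(-3x^3 - x^2 - 2x + 3) + 93 = -3x^3 - x^2 - 2x + 96 = (x − 3)(-3x^2 - 10x - 32).
So |(-3x^3 - x^2 - 2x + 3) + 93| = |x − 3|·|-3x^2 - 10x - 32|.
Assume first that |x − 3| < 1, so |x| < 4. Then |-3x^2 - 10x - 32| ≤ 3·4^2 + 10·4 + 32 = 120.
Hence |(-3x^3 - x^2 - 2x + 3) + 93| ≤ 120|x − 3| < eps provided |x − 3| < eps/120.
Choosing delta = min(1, eps/120) ensures both conditions, hence |(-3x^3 - x^2 - 2x + 3) + 93| < eps.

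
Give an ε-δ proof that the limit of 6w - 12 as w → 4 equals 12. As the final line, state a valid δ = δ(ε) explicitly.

Let ε > 0 be given. We need δ > 0 so that 0 < |w − 4| < δ implies |(6w - 12) − 12| < ε.
|(6w - 12) − 12| = |6w - 24| = 6|w − 4|.
So 6|w − 4| < ε exactly when |w − 4| < ε/6.
Choosing δ = ε/6 gives |(6w - 12) − 12| = 6|w − 4| < ε whenever |w − 4| < δ.

δ = ε/6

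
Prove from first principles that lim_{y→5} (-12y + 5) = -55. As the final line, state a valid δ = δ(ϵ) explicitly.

δ = ϵ/12

Let ϵ > 0 be given. We need δ > 0 so that 0 < |y − 5| < δ implies |(-12y + 5) + 55| < ϵ.
|(-12y + 5) + 55| = |-12y + 60| = 12|y − 5|.
Thus it suffices that |y − 5| < ϵ/12.
Choosing δ = ϵ/12 gives |(-12y + 5) + 55| = 12|y − 5| < ϵ whenever |y − 5| < δ.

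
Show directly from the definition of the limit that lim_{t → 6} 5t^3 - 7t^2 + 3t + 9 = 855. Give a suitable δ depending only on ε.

Fix ε > 0. We want δ > 0 such that 0 < |t − 6| < δ implies |(5t^3 - 7t^2 + 3t + 9) − 855| < ε.
(5t^3 - 7t^2 + 3t + 9) − 855 = 5t^3 - 7t^2 + 3t - 846 = (t − 6)(5t^2 + 23t + 141).
So |(5t^3 - 7t^2 + 3t + 9) − 855| = |t − 6|·|5t^2 + 23t + 141|.
Require δ ≤ 2. Then |t − 6| < 2 gives |t| < 8, and by the triangle inequality |5t^2 + 23t + 141| ≤ 5·8^2 + 23·8 + 141 = 645.
Hence |(5t^3 - 7t^2 + 3t + 9) − 855| ≤ 645|t − 6| < ε provided |t − 6| < ε/645.
Choosing δ = min(2, ε/645) ensures both conditions, hence |(5t^3 - 7t^2 + 3t + 9) − 855| < ε.

δ = min(2, ε/645)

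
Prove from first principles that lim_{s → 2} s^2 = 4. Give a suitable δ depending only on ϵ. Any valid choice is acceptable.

Let ϵ > 0 be given. We seek δ > 0 with 0 < |s − 2| < δ ⇒ |s^2 − 4| < ϵ.
Factor: s^2 − 4 = (s − 2)(s + 2), so |s^2 − 4| = |s − 2|·|s + 2|.
Impose δ ≤ 2 so that |s| < 4; then |s + 2| ≤ 6.
Hence |s^2 − 4| ≤ 6|s − 2|, which is < ϵ once |s − 2| < ϵ/6.
Take δ = min(2, ϵ/6). If 0 < |s − 2| < δ then both bounds hold and |s^2 − 4| ≤ 6|s − 2| < 6·(ϵ/6) = ϵ.

δ = min(2, ϵ/6)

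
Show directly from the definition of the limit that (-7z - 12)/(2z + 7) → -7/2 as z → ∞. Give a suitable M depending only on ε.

Suppose ε > 0. We seek M > 0 such that z > M implies |(-7z - 12)/(2z + 7) + 7/2| < ε.
(-7z - 12)/(2z + 7) + 7/2 = (2(-7z - 12) − (-7)(2z + 7)) / (2(2z + 7)) = 25/(2(2z + 7)).
For z > 0 we have 2z + 7 > 2z, so |(-7z - 12)/(2z + 7) + 7/2| = 25/(2(2z + 7)) < 25/(2·2z) = (25/4)/z.
Thus |(-7z - 12)/(2z + 7) + 7/2| < ε whenever z > (25/4)/ε.
Take M = (25/4)/ε. If z > M then |(-7z - 12)/(2z + 7) + 7/2| < (25/4)/z < ε.

M = (25/4)/ε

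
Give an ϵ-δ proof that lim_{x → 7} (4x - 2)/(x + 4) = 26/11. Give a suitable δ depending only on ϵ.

Let ϵ > 0. We want δ > 0 with 0 < |x − 7| < δ ⇒ |(4x - 2)/(x + 4) − (26/11)| < ϵ.
Combining over a common denominator, (4x - 2)/(x + 4) − (26/11) = [(4x - 2)·11 − 26·(x + 4)] / [11·(x + 4)] = 18(x − 7) / (11(x + 4)).
So |(4x - 2)/(x + 4) − (26/11)| = 18|x − 7| / (11·|x + 4|).
Require δ ≤ 11/2, so |x + 4| ≥ |11| − |x − 7| > 11 − 11/2 = 11/2.
Hence |(4x - 2)/(x + 4) − (26/11)| < 18|x − 7|/(11·(11/2)) = (36/121)|x − 7|, which is < ϵ once |x − 7| < (121/36)ϵ.
Take δ = min(11/2, (121/36)ϵ). Then 0 < |x − 7| < δ forces both bounds, so |(4x - 2)/(x + 4) − (26/11)| < ϵ.

δ = min(11/2, (121/36)ϵ)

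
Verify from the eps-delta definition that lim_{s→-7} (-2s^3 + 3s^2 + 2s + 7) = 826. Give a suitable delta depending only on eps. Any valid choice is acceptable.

delta = min(1, eps/381)

Suppose eps > 0. We want delta > 0 such that 0 < |s + 7| < delta implies |(-2s^3 + 3s^2 + 2s + 7) − 826| < eps.
(-2s^3 + 3s^2 + 2s + 7) − 826 = -2s^3 + 3s^2 + 2s - 819 = (s + 7)(-2s^2 + 17s - 117).
So |(-2s^3 + 3s^2 + 2s + 7) − 826| = |s + 7|·|-2s^2 + 17s - 117|.
Assume first that |s + 7| < 1, so |s| < 8. Then |-2s^2 + 17s - 117| ≤ 2·8^2 + 17·8 + 117 = 381.
Hence |(-2s^3 + 3s^2 + 2s + 7) − 826| ≤ 381|s + 7| < eps provided |s + 7| < eps/381.
Choosing delta = min(1, eps/381) ensures both conditions, hence |(-2s^3 + 3s^2 + 2s + 7) − 826| < eps.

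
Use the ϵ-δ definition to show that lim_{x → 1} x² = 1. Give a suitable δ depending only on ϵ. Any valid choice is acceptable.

Let ϵ > 0. We seek δ > 0 with 0 < |x − 1| < δ ⇒ |x² − 1| < ϵ.
Factor: x² − 1 = (x − 1)(x + 1), so |x² − 1| = |x − 1|·|x + 1|.
Restrict δ ≤ 1. Then |x − 1| < 1 gives |x| < 2, so by the triangle inequality |x + 1| ≤ 2 + 1 = 3.
Hence |x² − 1| ≤ 3|x − 1|, which is < ϵ once |x − 1| < ϵ/3.
Take δ = min(1, ϵ/3). If 0 < |x − 1| < δ then both bounds hold and |x² − 1| ≤ 3|x − 1| < 3·(ϵ/3) = ϵ.

δ = min(1, ϵ/3)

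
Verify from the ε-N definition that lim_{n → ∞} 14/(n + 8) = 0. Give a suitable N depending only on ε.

N = 14/ε

Let ε > 0. For n ≥ 1, |14/(n + 8) − 0| = 14/(n + 8) ≤ 14/n.
We need 14/n < ε, i.e. n > 14/ε.
Take N = 14/ε. If n > N then |14/(n + 8)| ≤ 14/n < ε.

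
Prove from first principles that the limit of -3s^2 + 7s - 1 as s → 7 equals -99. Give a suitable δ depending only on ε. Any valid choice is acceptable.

δ = min(1, ε/38)

Let ε > 0 be given. We want δ > 0 such that 0 < |s − 7| < δ implies |(-3s^2 + 7s - 1) + 99| < ε.
(-3s^2 + 7s - 1) + 99 = -3s^2 + 7s + 98 = (s − 7)(-3s - 14).
So |(-3s^2 + 7s - 1) + 99| = |s − 7|·|-3s - 14|.
Assume first that |s − 7| < 1, so |s| < 8. Then |-3s - 14| ≤ 3·8 + 14 = 38.
Hence |(-3s^2 + 7s - 1) + 99| ≤ 38|s − 7| < ε provided |s − 7| < ε/38.
Choosing δ = min(1, ε/38) ensures both conditions, hence |(-3s^2 + 7s - 1) + 99| < ε.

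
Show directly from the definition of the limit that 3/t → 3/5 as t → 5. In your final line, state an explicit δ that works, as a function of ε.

δ = min(5/2, (25/6)ε)

Let ε > 0. We seek δ > 0 such that 0 < |t − 5| < δ implies |3/t − (3/5)| < ε.
|3/t − (3/5)| = 3·|5 − t|/(5·|t|) = 3|t − 5|/(5|t|).
Require δ ≤ 5/2 so that |t| > 5 − 5/2 = 5/2, hence 5|t| > 25/2.
Then |3/t − (3/5)| < 3|t − 5|/(25/2), which is < ε when |t − 5| < (25/6)ε.
Take δ = min(5/2, (25/6)ε). Then 0 < |t − 5| < δ gives both |t − 5| < 5/2 and |t − 5| < (25/6)ε, so |3/t − (3/5)| < ε.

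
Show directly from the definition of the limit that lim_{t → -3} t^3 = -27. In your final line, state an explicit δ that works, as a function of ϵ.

Fix ϵ > 0. We seek δ > 0 with 0 < |t + 3| < δ ⇒ |t^3 + 27| < ϵ.
Factor: t^3 + 27 = (t + 3)(t^2 - 3t + 9), so |t^3 + 27| = |t + 3|·|t^2 - 3t + 9|.
Restrict δ ≤ 1. Then |t + 3| < 1 gives |t| < 4, so by the triangle inequality |t^2 - 3t + 9| ≤ 4^2 + 3·4 + 9 = 37.
Hence |t^3 + 27| ≤ 37|t + 3|, which is < ϵ once |t + 3| < ϵ/37.
Take δ = min(1, ϵ/37). If 0 < |t + 3| < δ then both bounds hold and |t^3 + 27| ≤ 37|t + 3| < 37·(ϵ/37) = ϵ.

δ = min(1, ϵ/37)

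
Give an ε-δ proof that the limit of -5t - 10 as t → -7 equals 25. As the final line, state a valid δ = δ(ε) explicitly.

Let ε > 0 be given. We need δ > 0 so that 0 < |t + 7| < δ implies |(-5t - 10) − 25| < ε.
|(-5t - 10) − 25| = |-5t - 35| = 5|t + 7|.
So 5|t + 7| < ε exactly when |t + 7| < ε/5.
Take δ = ε/5. If 0 < |t + 7| < δ then |(-5t - 10) − 25| = 5|t + 7| < 5·(ε/5) = ε.

δ = ε/5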